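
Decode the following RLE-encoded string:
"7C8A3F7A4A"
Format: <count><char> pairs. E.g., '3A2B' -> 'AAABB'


Expanding each <count><char> pair:
  7C -> 'CCCCCCC'
  8A -> 'AAAAAAAA'
  3F -> 'FFF'
  7A -> 'AAAAAAA'
  4A -> 'AAAA'

Decoded = CCCCCCCAAAAAAAAFFFAAAAAAAAAAA


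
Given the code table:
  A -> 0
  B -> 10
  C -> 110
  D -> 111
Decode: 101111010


Decoding:
10 -> B
111 -> D
10 -> B
10 -> B


Result: BDBB


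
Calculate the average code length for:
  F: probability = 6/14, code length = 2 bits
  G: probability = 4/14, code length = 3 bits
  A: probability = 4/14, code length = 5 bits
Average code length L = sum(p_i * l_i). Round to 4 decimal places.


Weighted contributions p_i * l_i:
  F: (6/14) * 2 = 12/14
  G: (4/14) * 3 = 12/14
  A: (4/14) * 5 = 20/14
Sum = (12 + 12 + 20)/14 = 44/14

L = 44/14 = 3.1429 bits/symbol


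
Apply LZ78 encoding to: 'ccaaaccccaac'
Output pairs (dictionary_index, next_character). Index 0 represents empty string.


LZ78 encoding steps:
Dictionary: {0: ''}
Step 1: w='' (idx 0), next='c' -> output (0, 'c'), add 'c' as idx 1
Step 2: w='c' (idx 1), next='a' -> output (1, 'a'), add 'ca' as idx 2
Step 3: w='' (idx 0), next='a' -> output (0, 'a'), add 'a' as idx 3
Step 4: w='a' (idx 3), next='c' -> output (3, 'c'), add 'ac' as idx 4
Step 5: w='c' (idx 1), next='c' -> output (1, 'c'), add 'cc' as idx 5
Step 6: w='ca' (idx 2), next='a' -> output (2, 'a'), add 'caa' as idx 6
Step 7: w='c' (idx 1), end of input -> output (1, '')


Encoded: [(0, 'c'), (1, 'a'), (0, 'a'), (3, 'c'), (1, 'c'), (2, 'a'), (1, '')]


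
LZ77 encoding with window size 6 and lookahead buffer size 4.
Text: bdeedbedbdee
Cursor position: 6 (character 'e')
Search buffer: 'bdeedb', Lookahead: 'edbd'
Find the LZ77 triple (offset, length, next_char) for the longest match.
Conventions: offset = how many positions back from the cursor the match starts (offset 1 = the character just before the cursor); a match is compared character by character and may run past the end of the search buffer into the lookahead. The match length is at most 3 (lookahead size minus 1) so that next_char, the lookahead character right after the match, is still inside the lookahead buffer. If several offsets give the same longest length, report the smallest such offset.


Try each offset into the search buffer:
  offset=1 (pos 5, char 'b'): match length 0
  offset=2 (pos 4, char 'd'): match length 0
  offset=3 (pos 3, char 'e'): match length 3
  offset=4 (pos 2, char 'e'): match length 1
  offset=5 (pos 1, char 'd'): match length 0
  offset=6 (pos 0, char 'b'): match length 0
Longest match has length 3 at offset 3.
next_char = character at position 6 + 3 = 9 -> 'd'

Best match: offset=3, length=3 (matching 'edb' starting at position 3)
LZ77 triple: (3, 3, 'd')


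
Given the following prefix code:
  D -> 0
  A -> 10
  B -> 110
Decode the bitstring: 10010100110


Decoding step by step:
Bits 10 -> A
Bits 0 -> D
Bits 10 -> A
Bits 10 -> A
Bits 0 -> D
Bits 110 -> B


Decoded message: ADAADB


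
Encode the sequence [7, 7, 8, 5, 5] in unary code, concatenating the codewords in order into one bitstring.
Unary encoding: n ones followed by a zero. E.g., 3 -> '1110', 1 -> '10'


Encode each number as n ones followed by a terminating 0:
  7 -> 11111110 (8 bits)
  7 -> 11111110 (8 bits)
  8 -> 111111110 (9 bits)
  5 -> 111110 (6 bits)
  5 -> 111110 (6 bits)
Total length = 8 + 8 + 9 + 6 + 6 = 37 bits.

Unary([7, 7, 8, 5, 5]) = 1111111011111110111111110111110111110 (37 bits)


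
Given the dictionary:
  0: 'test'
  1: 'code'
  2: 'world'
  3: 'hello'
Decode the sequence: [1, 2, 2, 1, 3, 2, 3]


Look up each index in the dictionary:
  1 -> 'code'
  2 -> 'world'
  2 -> 'world'
  1 -> 'code'
  3 -> 'hello'
  2 -> 'world'
  3 -> 'hello'

Decoded: "code world world code hello world hello"


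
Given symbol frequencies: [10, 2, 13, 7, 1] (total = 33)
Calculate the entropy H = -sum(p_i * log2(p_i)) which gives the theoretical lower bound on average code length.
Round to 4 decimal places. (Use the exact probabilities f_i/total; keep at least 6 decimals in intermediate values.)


Per-symbol terms -p_i * log2(p_i) with p_i = f_i/33:
  p = 10/33 = 0.303030: log2(p) = -1.722466, -p*log2(p) = 0.521959
  p = 2/33 = 0.060606: log2(p) = -4.044394, -p*log2(p) = 0.245115
  p = 13/33 = 0.393939: log2(p) = -1.343954, -p*log2(p) = 0.529437
  p = 7/33 = 0.212121: log2(p) = -2.237039, -p*log2(p) = 0.474523
  p = 1/33 = 0.030303: log2(p) = -5.044394, -p*log2(p) = 0.152860
H = 0.521959 + 0.245115 + 0.529437 + 0.474523 + 0.152860 = 1.923894

H = 1.9239 bits/symbol


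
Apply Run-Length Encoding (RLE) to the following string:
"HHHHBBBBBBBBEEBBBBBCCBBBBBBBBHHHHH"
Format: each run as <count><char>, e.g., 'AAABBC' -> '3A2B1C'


Scanning runs left to right:
  i=0: run of 'H' x 4 -> '4H'
  i=4: run of 'B' x 8 -> '8B'
  i=12: run of 'E' x 2 -> '2E'
  i=14: run of 'B' x 5 -> '5B'
  i=19: run of 'C' x 2 -> '2C'
  i=21: run of 'B' x 8 -> '8B'
  i=29: run of 'H' x 5 -> '5H'

RLE = 4H8B2E5B2C8B5H


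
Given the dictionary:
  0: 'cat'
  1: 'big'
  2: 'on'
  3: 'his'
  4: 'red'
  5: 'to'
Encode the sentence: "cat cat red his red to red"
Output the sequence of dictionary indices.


Look up each word in the dictionary:
  'cat' -> 0
  'cat' -> 0
  'red' -> 4
  'his' -> 3
  'red' -> 4
  'to' -> 5
  'red' -> 4

Encoded: [0, 0, 4, 3, 4, 5, 4]


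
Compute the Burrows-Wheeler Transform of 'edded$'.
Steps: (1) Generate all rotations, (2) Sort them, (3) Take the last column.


Rotations (sorted):
  0: $edded -> last char: d
  1: d$edde -> last char: e
  2: dded$e -> last char: e
  3: ded$ed -> last char: d
  4: ed$edd -> last char: d
  5: edded$ -> last char: $


BWT = deedd$


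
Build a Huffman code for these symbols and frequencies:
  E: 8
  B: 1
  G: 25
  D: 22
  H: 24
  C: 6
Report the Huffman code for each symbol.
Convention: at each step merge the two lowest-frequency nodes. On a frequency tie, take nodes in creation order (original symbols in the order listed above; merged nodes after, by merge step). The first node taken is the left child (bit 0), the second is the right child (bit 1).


Huffman tree construction:
Step 1: Merge B(1) + C(6) = 7
Step 2: Merge (B+C)(7) + E(8) = 15
Step 3: Merge ((B+C)+E)(15) + D(22) = 37
Step 4: Merge H(24) + G(25) = 49
Step 5: Merge (((B+C)+E)+D)(37) + (H+G)(49) = 86
Read each symbol's code off the tree from the root (left child = 0, right child = 1).

Codes:
  E: 001 (length 3)
  B: 0000 (length 4)
  G: 11 (length 2)
  D: 01 (length 2)
  H: 10 (length 2)
  C: 0001 (length 4)
Average code length: 194/86 = 2.2558 bits/symbol


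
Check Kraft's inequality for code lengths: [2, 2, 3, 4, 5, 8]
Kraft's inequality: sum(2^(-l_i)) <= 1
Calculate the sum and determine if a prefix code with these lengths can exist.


Sum = 2^(-2) + 2^(-2) + 2^(-3) + 2^(-4) + 2^(-5) + 2^(-8)
    = 0.25 + 0.25 + 0.125 + 0.0625 + 0.03125 + 0.00390625
    = 185/256 = 0.72265625
Since 0.72265625 <= 1, Kraft's inequality IS satisfied.
A prefix code with these lengths CAN exist.

Kraft sum = 0.72265625. Satisfied.


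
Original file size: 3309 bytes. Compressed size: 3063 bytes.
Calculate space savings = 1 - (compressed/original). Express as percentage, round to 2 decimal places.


ratio = compressed/original = 3063/3309 = 0.925657
savings = 1 - ratio = 1 - 0.925657 = 0.074343
as a percentage: 0.074343 * 100 = 7.43%

Space savings = 1 - 3063/3309 = 7.43%


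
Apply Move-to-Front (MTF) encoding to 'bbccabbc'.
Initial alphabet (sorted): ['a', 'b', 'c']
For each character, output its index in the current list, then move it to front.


MTF encoding:
'b': index 1 in ['a', 'b', 'c'] -> ['b', 'a', 'c']
'b': index 0 in ['b', 'a', 'c'] -> ['b', 'a', 'c']
'c': index 2 in ['b', 'a', 'c'] -> ['c', 'b', 'a']
'c': index 0 in ['c', 'b', 'a'] -> ['c', 'b', 'a']
'a': index 2 in ['c', 'b', 'a'] -> ['a', 'c', 'b']
'b': index 2 in ['a', 'c', 'b'] -> ['b', 'a', 'c']
'b': index 0 in ['b', 'a', 'c'] -> ['b', 'a', 'c']
'c': index 2 in ['b', 'a', 'c'] -> ['c', 'b', 'a']


Output: [1, 0, 2, 0, 2, 2, 0, 2]


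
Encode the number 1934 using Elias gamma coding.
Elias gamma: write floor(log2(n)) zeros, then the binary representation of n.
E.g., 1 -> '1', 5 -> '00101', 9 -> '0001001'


num_bits = floor(log2(1934)) + 1 = 11
leading_zeros = num_bits - 1 = 10
binary(1934) = 11110001110

Elias gamma(1934) = '0000000000' + '11110001110' = 000000000011110001110 (21 bits)


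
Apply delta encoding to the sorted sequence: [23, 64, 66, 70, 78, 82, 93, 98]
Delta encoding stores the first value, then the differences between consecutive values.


First value: 23
Deltas:
  64 - 23 = 41
  66 - 64 = 2
  70 - 66 = 4
  78 - 70 = 8
  82 - 78 = 4
  93 - 82 = 11
  98 - 93 = 5


Delta encoded: [23, 41, 2, 4, 8, 4, 11, 5]


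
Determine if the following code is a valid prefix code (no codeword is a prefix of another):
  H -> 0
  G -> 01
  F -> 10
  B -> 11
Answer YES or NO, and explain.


Checking each pair (does one codeword prefix another?):
  H='0' vs G='01': prefix -- VIOLATION

NO -- this is NOT a valid prefix code. H (0) is a prefix of G (01).


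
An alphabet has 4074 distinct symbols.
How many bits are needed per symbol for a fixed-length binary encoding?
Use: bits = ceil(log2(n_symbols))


log2(4074) = 11.9922
Bracket: 2^11 = 2048 < 4074 <= 2^12 = 4096
So ceil(log2(4074)) = 12

bits = ceil(log2(4074)) = ceil(11.9922) = 12 bits


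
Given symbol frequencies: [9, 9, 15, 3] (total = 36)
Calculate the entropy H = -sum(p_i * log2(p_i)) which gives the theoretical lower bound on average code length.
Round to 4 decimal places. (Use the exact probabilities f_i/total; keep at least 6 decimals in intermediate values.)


Per-symbol terms -p_i * log2(p_i) with p_i = f_i/36:
  p = 9/36 = 0.250000: log2(p) = -2.000000, -p*log2(p) = 0.500000
  p = 9/36 = 0.250000: log2(p) = -2.000000, -p*log2(p) = 0.500000
  p = 15/36 = 0.416667: log2(p) = -1.263034, -p*log2(p) = 0.526264
  p = 3/36 = 0.083333: log2(p) = -3.584963, -p*log2(p) = 0.298747
H = 0.500000 + 0.500000 + 0.526264 + 0.298747 = 1.825011

H = 1.825 bits/symbol


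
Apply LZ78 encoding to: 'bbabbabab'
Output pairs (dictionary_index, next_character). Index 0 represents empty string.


LZ78 encoding steps:
Dictionary: {0: ''}
Step 1: w='' (idx 0), next='b' -> output (0, 'b'), add 'b' as idx 1
Step 2: w='b' (idx 1), next='a' -> output (1, 'a'), add 'ba' as idx 2
Step 3: w='b' (idx 1), next='b' -> output (1, 'b'), add 'bb' as idx 3
Step 4: w='' (idx 0), next='a' -> output (0, 'a'), add 'a' as idx 4
Step 5: w='ba' (idx 2), next='b' -> output (2, 'b'), add 'bab' as idx 5


Encoded: [(0, 'b'), (1, 'a'), (1, 'b'), (0, 'a'), (2, 'b')]


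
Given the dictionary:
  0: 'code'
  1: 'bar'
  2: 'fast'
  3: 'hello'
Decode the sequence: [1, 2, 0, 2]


Look up each index in the dictionary:
  1 -> 'bar'
  2 -> 'fast'
  0 -> 'code'
  2 -> 'fast'

Decoded: "bar fast code fast"


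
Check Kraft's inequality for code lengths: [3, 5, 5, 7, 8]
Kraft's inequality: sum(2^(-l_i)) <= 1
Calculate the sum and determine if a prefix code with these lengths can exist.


Sum = 2^(-3) + 2^(-5) + 2^(-5) + 2^(-7) + 2^(-8)
    = 0.125 + 0.03125 + 0.03125 + 0.0078125 + 0.00390625
    = 51/256 = 0.19921875
Since 0.19921875 <= 1, Kraft's inequality IS satisfied.
A prefix code with these lengths CAN exist.

Kraft sum = 0.19921875. Satisfied.


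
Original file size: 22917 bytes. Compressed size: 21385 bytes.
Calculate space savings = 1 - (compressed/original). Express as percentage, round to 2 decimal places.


ratio = compressed/original = 21385/22917 = 0.93315
savings = 1 - ratio = 1 - 0.93315 = 0.06685
as a percentage: 0.06685 * 100 = 6.68%

Space savings = 1 - 21385/22917 = 6.68%


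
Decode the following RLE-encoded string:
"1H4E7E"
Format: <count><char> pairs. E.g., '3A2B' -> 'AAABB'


Expanding each <count><char> pair:
  1H -> 'H'
  4E -> 'EEEE'
  7E -> 'EEEEEEE'

Decoded = HEEEEEEEEEEE


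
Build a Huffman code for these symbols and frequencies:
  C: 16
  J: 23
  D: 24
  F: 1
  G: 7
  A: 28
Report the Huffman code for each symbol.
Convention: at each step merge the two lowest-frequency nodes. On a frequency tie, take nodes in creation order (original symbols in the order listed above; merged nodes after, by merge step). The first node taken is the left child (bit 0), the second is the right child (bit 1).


Huffman tree construction:
Step 1: Merge F(1) + G(7) = 8
Step 2: Merge (F+G)(8) + C(16) = 24
Step 3: Merge J(23) + D(24) = 47
Step 4: Merge ((F+G)+C)(24) + A(28) = 52
Step 5: Merge (J+D)(47) + (((F+G)+C)+A)(52) = 99
Read each symbol's code off the tree from the root (left child = 0, right child = 1).

Codes:
  C: 101 (length 3)
  J: 00 (length 2)
  D: 01 (length 2)
  F: 1000 (length 4)
  G: 1001 (length 4)
  A: 11 (length 2)
Average code length: 230/99 = 2.3232 bits/symbol


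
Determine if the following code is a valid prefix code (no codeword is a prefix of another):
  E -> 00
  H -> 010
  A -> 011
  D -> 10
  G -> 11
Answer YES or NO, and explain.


Checking each pair (does one codeword prefix another?):
  E='00' vs H='010': no prefix
  E='00' vs A='011': no prefix
  E='00' vs D='10': no prefix
  E='00' vs G='11': no prefix
  H='010' vs E='00': no prefix
  H='010' vs A='011': no prefix
  H='010' vs D='10': no prefix
  H='010' vs G='11': no prefix
  A='011' vs E='00': no prefix
  A='011' vs H='010': no prefix
  A='011' vs D='10': no prefix
  A='011' vs G='11': no prefix
  D='10' vs E='00': no prefix
  D='10' vs H='010': no prefix
  D='10' vs A='011': no prefix
  D='10' vs G='11': no prefix
  G='11' vs E='00': no prefix
  G='11' vs H='010': no prefix
  G='11' vs A='011': no prefix
  G='11' vs D='10': no prefix
No violation found over all pairs.

YES -- this is a valid prefix code. No codeword is a prefix of any other codeword.


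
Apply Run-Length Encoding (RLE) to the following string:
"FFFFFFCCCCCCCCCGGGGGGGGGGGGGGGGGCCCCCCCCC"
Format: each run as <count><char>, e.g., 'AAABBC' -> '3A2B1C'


Scanning runs left to right:
  i=0: run of 'F' x 6 -> '6F'
  i=6: run of 'C' x 9 -> '9C'
  i=15: run of 'G' x 17 -> '17G'
  i=32: run of 'C' x 9 -> '9C'

RLE = 6F9C17G9C


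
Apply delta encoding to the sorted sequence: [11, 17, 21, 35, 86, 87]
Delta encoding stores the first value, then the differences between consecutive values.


First value: 11
Deltas:
  17 - 11 = 6
  21 - 17 = 4
  35 - 21 = 14
  86 - 35 = 51
  87 - 86 = 1


Delta encoded: [11, 6, 4, 14, 51, 1]


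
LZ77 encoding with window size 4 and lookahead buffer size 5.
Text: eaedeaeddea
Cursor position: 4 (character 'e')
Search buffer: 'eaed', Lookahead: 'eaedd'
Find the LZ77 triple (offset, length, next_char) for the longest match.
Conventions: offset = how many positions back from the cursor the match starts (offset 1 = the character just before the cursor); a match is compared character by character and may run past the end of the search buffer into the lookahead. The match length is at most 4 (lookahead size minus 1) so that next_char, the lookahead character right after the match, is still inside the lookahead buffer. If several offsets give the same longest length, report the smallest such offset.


Try each offset into the search buffer:
  offset=1 (pos 3, char 'd'): match length 0
  offset=2 (pos 2, char 'e'): match length 1
  offset=3 (pos 1, char 'a'): match length 0
  offset=4 (pos 0, char 'e'): match length 4
Longest match has length 4 at offset 4.
next_char = character at position 4 + 4 = 8 -> 'd'

Best match: offset=4, length=4 (matching 'eaed' starting at position 0)
LZ77 triple: (4, 4, 'd')


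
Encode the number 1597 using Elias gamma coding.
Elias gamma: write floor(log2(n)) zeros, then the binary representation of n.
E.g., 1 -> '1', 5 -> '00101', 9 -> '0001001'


num_bits = floor(log2(1597)) + 1 = 11
leading_zeros = num_bits - 1 = 10
binary(1597) = 11000111101

Elias gamma(1597) = '0000000000' + '11000111101' = 000000000011000111101 (21 bits)


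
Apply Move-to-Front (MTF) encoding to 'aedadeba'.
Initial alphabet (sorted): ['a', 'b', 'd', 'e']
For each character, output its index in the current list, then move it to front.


MTF encoding:
'a': index 0 in ['a', 'b', 'd', 'e'] -> ['a', 'b', 'd', 'e']
'e': index 3 in ['a', 'b', 'd', 'e'] -> ['e', 'a', 'b', 'd']
'd': index 3 in ['e', 'a', 'b', 'd'] -> ['d', 'e', 'a', 'b']
'a': index 2 in ['d', 'e', 'a', 'b'] -> ['a', 'd', 'e', 'b']
'd': index 1 in ['a', 'd', 'e', 'b'] -> ['d', 'a', 'e', 'b']
'e': index 2 in ['d', 'a', 'e', 'b'] -> ['e', 'd', 'a', 'b']
'b': index 3 in ['e', 'd', 'a', 'b'] -> ['b', 'e', 'd', 'a']
'a': index 3 in ['b', 'e', 'd', 'a'] -> ['a', 'b', 'e', 'd']


Output: [0, 3, 3, 2, 1, 2, 3, 3]


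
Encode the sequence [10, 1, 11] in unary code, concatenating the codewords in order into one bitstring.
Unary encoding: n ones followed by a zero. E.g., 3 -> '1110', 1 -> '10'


Encode each number as n ones followed by a terminating 0:
  10 -> 11111111110 (11 bits)
  1 -> 10 (2 bits)
  11 -> 111111111110 (12 bits)
Total length = 11 + 2 + 12 = 25 bits.

Unary([10, 1, 11]) = 1111111111010111111111110 (25 bits)


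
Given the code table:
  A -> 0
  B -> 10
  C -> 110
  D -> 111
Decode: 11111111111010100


Decoding:
111 -> D
111 -> D
111 -> D
110 -> C
10 -> B
10 -> B
0 -> A


Result: DDDCBBA


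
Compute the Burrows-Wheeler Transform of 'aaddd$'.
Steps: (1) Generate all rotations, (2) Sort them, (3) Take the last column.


Rotations (sorted):
  0: $aaddd -> last char: d
  1: aaddd$ -> last char: $
  2: addd$a -> last char: a
  3: d$aadd -> last char: d
  4: dd$aad -> last char: d
  5: ddd$aa -> last char: a


BWT = d$adda


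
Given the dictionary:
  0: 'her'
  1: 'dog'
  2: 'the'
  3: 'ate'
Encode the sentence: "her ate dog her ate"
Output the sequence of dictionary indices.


Look up each word in the dictionary:
  'her' -> 0
  'ate' -> 3
  'dog' -> 1
  'her' -> 0
  'ate' -> 3

Encoded: [0, 3, 1, 0, 3]


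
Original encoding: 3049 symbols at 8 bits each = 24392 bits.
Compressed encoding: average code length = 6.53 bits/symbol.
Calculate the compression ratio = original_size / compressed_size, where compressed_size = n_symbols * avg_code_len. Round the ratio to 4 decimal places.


original_size = n_symbols * orig_bits = 3049 * 8 = 24392 bits
compressed_size = n_symbols * avg_code_len = 3049 * 6.53 = 19909.97 bits
ratio = original_size / compressed_size = 24392 / 19909.97 = 1.2251

Compression ratio = 1.2251


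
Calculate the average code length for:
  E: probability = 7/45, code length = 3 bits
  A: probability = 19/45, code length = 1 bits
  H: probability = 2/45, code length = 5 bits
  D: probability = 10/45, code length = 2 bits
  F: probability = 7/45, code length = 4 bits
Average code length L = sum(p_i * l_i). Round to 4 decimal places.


Weighted contributions p_i * l_i:
  E: (7/45) * 3 = 21/45
  A: (19/45) * 1 = 19/45
  H: (2/45) * 5 = 10/45
  D: (10/45) * 2 = 20/45
  F: (7/45) * 4 = 28/45
Sum = (21 + 19 + 10 + 20 + 28)/45 = 98/45

L = 98/45 = 2.1778 bits/symbol


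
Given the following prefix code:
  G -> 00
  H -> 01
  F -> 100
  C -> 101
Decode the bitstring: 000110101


Decoding step by step:
Bits 00 -> G
Bits 01 -> H
Bits 101 -> C
Bits 01 -> H


Decoded message: GHCH


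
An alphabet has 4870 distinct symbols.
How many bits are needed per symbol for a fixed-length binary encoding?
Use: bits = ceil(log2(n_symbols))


log2(4870) = 12.2497
Bracket: 2^12 = 4096 < 4870 <= 2^13 = 8192
So ceil(log2(4870)) = 13

bits = ceil(log2(4870)) = ceil(12.2497) = 13 bits


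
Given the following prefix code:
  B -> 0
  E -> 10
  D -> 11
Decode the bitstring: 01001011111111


Decoding step by step:
Bits 0 -> B
Bits 10 -> E
Bits 0 -> B
Bits 10 -> E
Bits 11 -> D
Bits 11 -> D
Bits 11 -> D
Bits 11 -> D


Decoded message: BEBEDDDD


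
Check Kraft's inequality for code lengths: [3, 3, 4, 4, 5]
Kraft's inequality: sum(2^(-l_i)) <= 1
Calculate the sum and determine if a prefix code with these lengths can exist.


Sum = 2^(-3) + 2^(-3) + 2^(-4) + 2^(-4) + 2^(-5)
    = 0.125 + 0.125 + 0.0625 + 0.0625 + 0.03125
    = 13/32 = 0.40625
Since 0.40625 <= 1, Kraft's inequality IS satisfied.
A prefix code with these lengths CAN exist.

Kraft sum = 0.40625. Satisfied.


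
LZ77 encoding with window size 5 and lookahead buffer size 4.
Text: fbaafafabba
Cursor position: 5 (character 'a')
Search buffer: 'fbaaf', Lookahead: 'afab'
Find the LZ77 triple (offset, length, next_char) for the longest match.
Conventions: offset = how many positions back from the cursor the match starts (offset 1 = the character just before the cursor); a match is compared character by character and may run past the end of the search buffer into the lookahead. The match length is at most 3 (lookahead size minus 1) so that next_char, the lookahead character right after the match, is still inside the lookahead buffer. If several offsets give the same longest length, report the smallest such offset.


Try each offset into the search buffer:
  offset=1 (pos 4, char 'f'): match length 0
  offset=2 (pos 3, char 'a'): match length 3
  offset=3 (pos 2, char 'a'): match length 1
  offset=4 (pos 1, char 'b'): match length 0
  offset=5 (pos 0, char 'f'): match length 0
Longest match has length 3 at offset 2.
next_char = character at position 5 + 3 = 8 -> 'b'

Best match: offset=2, length=3 (matching 'afa' starting at position 3)
LZ77 triple: (2, 3, 'b')


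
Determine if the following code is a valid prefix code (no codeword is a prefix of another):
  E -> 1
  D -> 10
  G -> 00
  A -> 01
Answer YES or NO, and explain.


Checking each pair (does one codeword prefix another?):
  E='1' vs D='10': prefix -- VIOLATION

NO -- this is NOT a valid prefix code. E (1) is a prefix of D (10).


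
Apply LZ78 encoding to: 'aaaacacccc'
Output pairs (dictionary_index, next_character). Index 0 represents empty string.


LZ78 encoding steps:
Dictionary: {0: ''}
Step 1: w='' (idx 0), next='a' -> output (0, 'a'), add 'a' as idx 1
Step 2: w='a' (idx 1), next='a' -> output (1, 'a'), add 'aa' as idx 2
Step 3: w='a' (idx 1), next='c' -> output (1, 'c'), add 'ac' as idx 3
Step 4: w='ac' (idx 3), next='c' -> output (3, 'c'), add 'acc' as idx 4
Step 5: w='' (idx 0), next='c' -> output (0, 'c'), add 'c' as idx 5
Step 6: w='c' (idx 5), end of input -> output (5, '')


Encoded: [(0, 'a'), (1, 'a'), (1, 'c'), (3, 'c'), (0, 'c'), (5, '')]


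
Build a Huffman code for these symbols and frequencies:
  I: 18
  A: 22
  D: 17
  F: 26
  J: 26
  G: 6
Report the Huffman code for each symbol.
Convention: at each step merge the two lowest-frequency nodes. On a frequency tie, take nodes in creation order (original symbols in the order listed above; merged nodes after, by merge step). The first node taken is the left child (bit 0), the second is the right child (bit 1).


Huffman tree construction:
Step 1: Merge G(6) + D(17) = 23
Step 2: Merge I(18) + A(22) = 40
Step 3: Merge (G+D)(23) + F(26) = 49
Step 4: Merge J(26) + (I+A)(40) = 66
Step 5: Merge ((G+D)+F)(49) + (J+(I+A))(66) = 115
Read each symbol's code off the tree from the root (left child = 0, right child = 1).

Codes:
  I: 110 (length 3)
  A: 111 (length 3)
  D: 001 (length 3)
  F: 01 (length 2)
  J: 10 (length 2)
  G: 000 (length 3)
Average code length: 293/115 = 2.5478 bits/symbol


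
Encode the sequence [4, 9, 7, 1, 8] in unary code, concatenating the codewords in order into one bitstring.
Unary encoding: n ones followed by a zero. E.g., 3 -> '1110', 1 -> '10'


Encode each number as n ones followed by a terminating 0:
  4 -> 11110 (5 bits)
  9 -> 1111111110 (10 bits)
  7 -> 11111110 (8 bits)
  1 -> 10 (2 bits)
  8 -> 111111110 (9 bits)
Total length = 5 + 10 + 8 + 2 + 9 = 34 bits.

Unary([4, 9, 7, 1, 8]) = 1111011111111101111111010111111110 (34 bits)


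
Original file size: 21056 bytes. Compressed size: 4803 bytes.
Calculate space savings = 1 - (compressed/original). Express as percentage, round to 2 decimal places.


ratio = compressed/original = 4803/21056 = 0.228106
savings = 1 - ratio = 1 - 0.228106 = 0.771894
as a percentage: 0.771894 * 100 = 77.19%

Space savings = 1 - 4803/21056 = 77.19%


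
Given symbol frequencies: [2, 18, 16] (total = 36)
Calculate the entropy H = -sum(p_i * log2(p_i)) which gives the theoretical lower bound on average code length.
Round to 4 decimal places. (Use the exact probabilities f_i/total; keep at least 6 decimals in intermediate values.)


Per-symbol terms -p_i * log2(p_i) with p_i = f_i/36:
  p = 2/36 = 0.055556: log2(p) = -4.169925, -p*log2(p) = 0.231663
  p = 18/36 = 0.500000: log2(p) = -1.000000, -p*log2(p) = 0.500000
  p = 16/36 = 0.444444: log2(p) = -1.169925, -p*log2(p) = 0.519967
H = 0.231663 + 0.500000 + 0.519967 = 1.251630

H = 1.2516 bits/symbol


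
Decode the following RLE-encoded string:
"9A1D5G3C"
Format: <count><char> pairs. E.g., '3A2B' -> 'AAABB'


Expanding each <count><char> pair:
  9A -> 'AAAAAAAAA'
  1D -> 'D'
  5G -> 'GGGGG'
  3C -> 'CCC'

Decoded = AAAAAAAAADGGGGGCCC


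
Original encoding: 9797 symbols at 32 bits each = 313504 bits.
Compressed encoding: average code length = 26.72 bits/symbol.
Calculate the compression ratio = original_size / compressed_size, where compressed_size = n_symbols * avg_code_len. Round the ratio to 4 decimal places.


original_size = n_symbols * orig_bits = 9797 * 32 = 313504 bits
compressed_size = n_symbols * avg_code_len = 9797 * 26.72 = 261775.84 bits
ratio = original_size / compressed_size = 313504 / 261775.84 = 1.1976

Compression ratio = 1.1976


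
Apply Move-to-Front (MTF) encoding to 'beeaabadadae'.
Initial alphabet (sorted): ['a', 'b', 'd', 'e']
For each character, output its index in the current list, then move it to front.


MTF encoding:
'b': index 1 in ['a', 'b', 'd', 'e'] -> ['b', 'a', 'd', 'e']
'e': index 3 in ['b', 'a', 'd', 'e'] -> ['e', 'b', 'a', 'd']
'e': index 0 in ['e', 'b', 'a', 'd'] -> ['e', 'b', 'a', 'd']
'a': index 2 in ['e', 'b', 'a', 'd'] -> ['a', 'e', 'b', 'd']
'a': index 0 in ['a', 'e', 'b', 'd'] -> ['a', 'e', 'b', 'd']
'b': index 2 in ['a', 'e', 'b', 'd'] -> ['b', 'a', 'e', 'd']
'a': index 1 in ['b', 'a', 'e', 'd'] -> ['a', 'b', 'e', 'd']
'd': index 3 in ['a', 'b', 'e', 'd'] -> ['d', 'a', 'b', 'e']
'a': index 1 in ['d', 'a', 'b', 'e'] -> ['a', 'd', 'b', 'e']
'd': index 1 in ['a', 'd', 'b', 'e'] -> ['d', 'a', 'b', 'e']
'a': index 1 in ['d', 'a', 'b', 'e'] -> ['a', 'd', 'b', 'e']
'e': index 3 in ['a', 'd', 'b', 'e'] -> ['e', 'a', 'd', 'b']


Output: [1, 3, 0, 2, 0, 2, 1, 3, 1, 1, 1, 3]


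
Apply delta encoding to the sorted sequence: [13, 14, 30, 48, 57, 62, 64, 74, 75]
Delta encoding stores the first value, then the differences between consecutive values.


First value: 13
Deltas:
  14 - 13 = 1
  30 - 14 = 16
  48 - 30 = 18
  57 - 48 = 9
  62 - 57 = 5
  64 - 62 = 2
  74 - 64 = 10
  75 - 74 = 1


Delta encoded: [13, 1, 16, 18, 9, 5, 2, 10, 1]


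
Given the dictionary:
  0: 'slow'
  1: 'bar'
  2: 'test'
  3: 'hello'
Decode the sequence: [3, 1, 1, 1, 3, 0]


Look up each index in the dictionary:
  3 -> 'hello'
  1 -> 'bar'
  1 -> 'bar'
  1 -> 'bar'
  3 -> 'hello'
  0 -> 'slow'

Decoded: "hello bar bar bar hello slow"


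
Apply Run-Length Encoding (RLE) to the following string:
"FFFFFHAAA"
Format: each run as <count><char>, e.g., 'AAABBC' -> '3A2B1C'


Scanning runs left to right:
  i=0: run of 'F' x 5 -> '5F'
  i=5: run of 'H' x 1 -> '1H'
  i=6: run of 'A' x 3 -> '3A'

RLE = 5F1H3A


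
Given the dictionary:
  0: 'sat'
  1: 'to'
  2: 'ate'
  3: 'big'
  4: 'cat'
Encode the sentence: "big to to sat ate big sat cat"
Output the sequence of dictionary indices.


Look up each word in the dictionary:
  'big' -> 3
  'to' -> 1
  'to' -> 1
  'sat' -> 0
  'ate' -> 2
  'big' -> 3
  'sat' -> 0
  'cat' -> 4

Encoded: [3, 1, 1, 0, 2, 3, 0, 4]


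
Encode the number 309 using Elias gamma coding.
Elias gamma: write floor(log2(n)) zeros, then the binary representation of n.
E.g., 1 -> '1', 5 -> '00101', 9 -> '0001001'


num_bits = floor(log2(309)) + 1 = 9
leading_zeros = num_bits - 1 = 8
binary(309) = 100110101

Elias gamma(309) = '00000000' + '100110101' = 00000000100110101 (17 bits)


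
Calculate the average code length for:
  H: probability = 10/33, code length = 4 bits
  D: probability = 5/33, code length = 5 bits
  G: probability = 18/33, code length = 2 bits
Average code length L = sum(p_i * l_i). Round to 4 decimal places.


Weighted contributions p_i * l_i:
  H: (10/33) * 4 = 40/33
  D: (5/33) * 5 = 25/33
  G: (18/33) * 2 = 36/33
Sum = (40 + 25 + 36)/33 = 101/33

L = 101/33 = 3.0606 bits/symbol


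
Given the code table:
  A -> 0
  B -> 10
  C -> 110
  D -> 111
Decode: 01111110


Decoding:
0 -> A
111 -> D
111 -> D
0 -> A


Result: ADDA


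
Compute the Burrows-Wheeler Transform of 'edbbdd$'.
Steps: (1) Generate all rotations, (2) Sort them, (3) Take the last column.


Rotations (sorted):
  0: $edbbdd -> last char: d
  1: bbdd$ed -> last char: d
  2: bdd$edb -> last char: b
  3: d$edbbd -> last char: d
  4: dbbdd$e -> last char: e
  5: dd$edbb -> last char: b
  6: edbbdd$ -> last char: $


BWT = ddbdeb$


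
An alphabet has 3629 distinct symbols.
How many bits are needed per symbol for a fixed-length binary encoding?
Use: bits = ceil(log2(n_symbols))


log2(3629) = 11.8254
Bracket: 2^11 = 2048 < 3629 <= 2^12 = 4096
So ceil(log2(3629)) = 12

bits = ceil(log2(3629)) = ceil(11.8254) = 12 bits


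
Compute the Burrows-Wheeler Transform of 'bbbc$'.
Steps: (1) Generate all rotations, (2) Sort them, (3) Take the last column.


Rotations (sorted):
  0: $bbbc -> last char: c
  1: bbbc$ -> last char: $
  2: bbc$b -> last char: b
  3: bc$bb -> last char: b
  4: c$bbb -> last char: b


BWT = c$bbb


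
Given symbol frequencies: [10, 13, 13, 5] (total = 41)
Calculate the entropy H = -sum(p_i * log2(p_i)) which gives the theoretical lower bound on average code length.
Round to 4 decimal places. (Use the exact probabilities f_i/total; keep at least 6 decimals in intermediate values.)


Per-symbol terms -p_i * log2(p_i) with p_i = f_i/41:
  p = 10/41 = 0.243902: log2(p) = -2.035624, -p*log2(p) = 0.496494
  p = 13/41 = 0.317073: log2(p) = -1.657112, -p*log2(p) = 0.525426
  p = 13/41 = 0.317073: log2(p) = -1.657112, -p*log2(p) = 0.525426
  p = 5/41 = 0.121951: log2(p) = -3.035624, -p*log2(p) = 0.370198
H = 0.496494 + 0.525426 + 0.525426 + 0.370198 = 1.917544

H = 1.9175 bits/symbol


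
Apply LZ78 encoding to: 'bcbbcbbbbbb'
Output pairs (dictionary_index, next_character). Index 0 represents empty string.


LZ78 encoding steps:
Dictionary: {0: ''}
Step 1: w='' (idx 0), next='b' -> output (0, 'b'), add 'b' as idx 1
Step 2: w='' (idx 0), next='c' -> output (0, 'c'), add 'c' as idx 2
Step 3: w='b' (idx 1), next='b' -> output (1, 'b'), add 'bb' as idx 3
Step 4: w='c' (idx 2), next='b' -> output (2, 'b'), add 'cb' as idx 4
Step 5: w='bb' (idx 3), next='b' -> output (3, 'b'), add 'bbb' as idx 5
Step 6: w='bb' (idx 3), end of input -> output (3, '')


Encoded: [(0, 'b'), (0, 'c'), (1, 'b'), (2, 'b'), (3, 'b'), (3, '')]


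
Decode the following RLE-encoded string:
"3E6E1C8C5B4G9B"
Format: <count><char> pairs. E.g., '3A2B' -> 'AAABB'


Expanding each <count><char> pair:
  3E -> 'EEE'
  6E -> 'EEEEEE'
  1C -> 'C'
  8C -> 'CCCCCCCC'
  5B -> 'BBBBB'
  4G -> 'GGGG'
  9B -> 'BBBBBBBBB'

Decoded = EEEEEEEEECCCCCCCCCBBBBBGGGGBBBBBBBBB


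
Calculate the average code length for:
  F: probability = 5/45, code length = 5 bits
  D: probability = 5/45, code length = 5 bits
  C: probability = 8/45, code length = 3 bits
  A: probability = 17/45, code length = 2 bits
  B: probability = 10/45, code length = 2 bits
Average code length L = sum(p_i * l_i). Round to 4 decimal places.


Weighted contributions p_i * l_i:
  F: (5/45) * 5 = 25/45
  D: (5/45) * 5 = 25/45
  C: (8/45) * 3 = 24/45
  A: (17/45) * 2 = 34/45
  B: (10/45) * 2 = 20/45
Sum = (25 + 25 + 24 + 34 + 20)/45 = 128/45

L = 128/45 = 2.8444 bits/symbol


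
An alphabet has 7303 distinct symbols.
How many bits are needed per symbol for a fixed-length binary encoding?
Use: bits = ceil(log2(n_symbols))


log2(7303) = 12.8343
Bracket: 2^12 = 4096 < 7303 <= 2^13 = 8192
So ceil(log2(7303)) = 13

bits = ceil(log2(7303)) = ceil(12.8343) = 13 bits


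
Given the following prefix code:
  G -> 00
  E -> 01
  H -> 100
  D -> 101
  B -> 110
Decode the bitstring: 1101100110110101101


Decoding step by step:
Bits 110 -> B
Bits 110 -> B
Bits 01 -> E
Bits 101 -> D
Bits 101 -> D
Bits 01 -> E
Bits 101 -> D


Decoded message: BBEDDED


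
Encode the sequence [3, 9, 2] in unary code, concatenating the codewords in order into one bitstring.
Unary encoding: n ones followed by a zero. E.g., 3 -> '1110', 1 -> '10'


Encode each number as n ones followed by a terminating 0:
  3 -> 1110 (4 bits)
  9 -> 1111111110 (10 bits)
  2 -> 110 (3 bits)
Total length = 4 + 10 + 3 = 17 bits.

Unary([3, 9, 2]) = 11101111111110110 (17 bits)


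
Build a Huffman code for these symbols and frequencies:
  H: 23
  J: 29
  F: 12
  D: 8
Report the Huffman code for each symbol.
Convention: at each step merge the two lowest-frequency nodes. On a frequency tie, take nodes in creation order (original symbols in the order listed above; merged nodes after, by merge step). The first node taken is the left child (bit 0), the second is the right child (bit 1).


Huffman tree construction:
Step 1: Merge D(8) + F(12) = 20
Step 2: Merge (D+F)(20) + H(23) = 43
Step 3: Merge J(29) + ((D+F)+H)(43) = 72
Read each symbol's code off the tree from the root (left child = 0, right child = 1).

Codes:
  H: 11 (length 2)
  J: 0 (length 1)
  F: 101 (length 3)
  D: 100 (length 3)
Average code length: 135/72 = 1.8750 bits/symbol


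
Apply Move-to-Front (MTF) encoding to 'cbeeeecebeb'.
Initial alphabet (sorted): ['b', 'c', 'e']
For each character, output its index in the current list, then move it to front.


MTF encoding:
'c': index 1 in ['b', 'c', 'e'] -> ['c', 'b', 'e']
'b': index 1 in ['c', 'b', 'e'] -> ['b', 'c', 'e']
'e': index 2 in ['b', 'c', 'e'] -> ['e', 'b', 'c']
'e': index 0 in ['e', 'b', 'c'] -> ['e', 'b', 'c']
'e': index 0 in ['e', 'b', 'c'] -> ['e', 'b', 'c']
'e': index 0 in ['e', 'b', 'c'] -> ['e', 'b', 'c']
'c': index 2 in ['e', 'b', 'c'] -> ['c', 'e', 'b']
'e': index 1 in ['c', 'e', 'b'] -> ['e', 'c', 'b']
'b': index 2 in ['e', 'c', 'b'] -> ['b', 'e', 'c']
'e': index 1 in ['b', 'e', 'c'] -> ['e', 'b', 'c']
'b': index 1 in ['e', 'b', 'c'] -> ['b', 'e', 'c']


Output: [1, 1, 2, 0, 0, 0, 2, 1, 2, 1, 1]


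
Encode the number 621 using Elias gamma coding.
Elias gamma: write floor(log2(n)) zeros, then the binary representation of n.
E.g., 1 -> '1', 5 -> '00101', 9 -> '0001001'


num_bits = floor(log2(621)) + 1 = 10
leading_zeros = num_bits - 1 = 9
binary(621) = 1001101101

Elias gamma(621) = '000000000' + '1001101101' = 0000000001001101101 (19 bits)


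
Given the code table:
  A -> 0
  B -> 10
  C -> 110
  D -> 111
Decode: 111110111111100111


Decoding:
111 -> D
110 -> C
111 -> D
111 -> D
10 -> B
0 -> A
111 -> D


Result: DCDDBAD


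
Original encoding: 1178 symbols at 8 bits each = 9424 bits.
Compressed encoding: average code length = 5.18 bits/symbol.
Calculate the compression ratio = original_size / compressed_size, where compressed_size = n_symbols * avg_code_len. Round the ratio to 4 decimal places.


original_size = n_symbols * orig_bits = 1178 * 8 = 9424 bits
compressed_size = n_symbols * avg_code_len = 1178 * 5.18 = 6102.04 bits
ratio = original_size / compressed_size = 9424 / 6102.04 = 1.5444

Compression ratio = 1.5444


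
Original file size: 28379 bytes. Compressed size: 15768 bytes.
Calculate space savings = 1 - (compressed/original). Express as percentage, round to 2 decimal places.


ratio = compressed/original = 15768/28379 = 0.555622
savings = 1 - ratio = 1 - 0.555622 = 0.444378
as a percentage: 0.444378 * 100 = 44.44%

Space savings = 1 - 15768/28379 = 44.44%


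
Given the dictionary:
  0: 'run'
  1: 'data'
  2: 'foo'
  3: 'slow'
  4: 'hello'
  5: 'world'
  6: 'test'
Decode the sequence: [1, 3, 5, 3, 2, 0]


Look up each index in the dictionary:
  1 -> 'data'
  3 -> 'slow'
  5 -> 'world'
  3 -> 'slow'
  2 -> 'foo'
  0 -> 'run'

Decoded: "data slow world slow foo run"


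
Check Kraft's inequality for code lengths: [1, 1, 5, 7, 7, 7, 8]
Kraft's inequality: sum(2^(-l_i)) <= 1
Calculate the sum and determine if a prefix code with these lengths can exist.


Sum = 2^(-1) + 2^(-1) + 2^(-5) + 2^(-7) + 2^(-7) + 2^(-7) + 2^(-8)
    = 0.5 + 0.5 + 0.03125 + 0.0078125 + 0.0078125 + 0.0078125 + 0.00390625
    = 271/256 = 1.05859375
Since 1.05859375 > 1, Kraft's inequality is NOT satisfied.
A prefix code with these lengths CANNOT exist.

Kraft sum = 1.05859375. Not satisfied.


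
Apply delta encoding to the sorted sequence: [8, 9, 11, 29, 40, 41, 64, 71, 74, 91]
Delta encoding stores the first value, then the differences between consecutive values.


First value: 8
Deltas:
  9 - 8 = 1
  11 - 9 = 2
  29 - 11 = 18
  40 - 29 = 11
  41 - 40 = 1
  64 - 41 = 23
  71 - 64 = 7
  74 - 71 = 3
  91 - 74 = 17


Delta encoded: [8, 1, 2, 18, 11, 1, 23, 7, 3, 17]


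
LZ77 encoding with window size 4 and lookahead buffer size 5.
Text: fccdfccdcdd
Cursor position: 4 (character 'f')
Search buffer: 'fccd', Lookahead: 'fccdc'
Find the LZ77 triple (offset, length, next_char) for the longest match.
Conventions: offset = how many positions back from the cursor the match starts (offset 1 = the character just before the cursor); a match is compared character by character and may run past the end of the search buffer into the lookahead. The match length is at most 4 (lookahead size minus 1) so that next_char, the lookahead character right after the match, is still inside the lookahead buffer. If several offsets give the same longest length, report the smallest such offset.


Try each offset into the search buffer:
  offset=1 (pos 3, char 'd'): match length 0
  offset=2 (pos 2, char 'c'): match length 0
  offset=3 (pos 1, char 'c'): match length 0
  offset=4 (pos 0, char 'f'): match length 4
Longest match has length 4 at offset 4.
next_char = character at position 4 + 4 = 8 -> 'c'

Best match: offset=4, length=4 (matching 'fccd' starting at position 0)
LZ77 triple: (4, 4, 'c')


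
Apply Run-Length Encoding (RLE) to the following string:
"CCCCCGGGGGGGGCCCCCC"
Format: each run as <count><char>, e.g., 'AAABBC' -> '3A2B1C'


Scanning runs left to right:
  i=0: run of 'C' x 5 -> '5C'
  i=5: run of 'G' x 8 -> '8G'
  i=13: run of 'C' x 6 -> '6C'

RLE = 5C8G6C


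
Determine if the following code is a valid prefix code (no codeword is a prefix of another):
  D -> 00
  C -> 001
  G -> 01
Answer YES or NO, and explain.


Checking each pair (does one codeword prefix another?):
  D='00' vs C='001': prefix -- VIOLATION

NO -- this is NOT a valid prefix code. D (00) is a prefix of C (001).


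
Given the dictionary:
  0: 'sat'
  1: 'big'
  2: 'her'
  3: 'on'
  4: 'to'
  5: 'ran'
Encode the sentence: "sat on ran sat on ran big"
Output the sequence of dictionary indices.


Look up each word in the dictionary:
  'sat' -> 0
  'on' -> 3
  'ran' -> 5
  'sat' -> 0
  'on' -> 3
  'ran' -> 5
  'big' -> 1

Encoded: [0, 3, 5, 0, 3, 5, 1]


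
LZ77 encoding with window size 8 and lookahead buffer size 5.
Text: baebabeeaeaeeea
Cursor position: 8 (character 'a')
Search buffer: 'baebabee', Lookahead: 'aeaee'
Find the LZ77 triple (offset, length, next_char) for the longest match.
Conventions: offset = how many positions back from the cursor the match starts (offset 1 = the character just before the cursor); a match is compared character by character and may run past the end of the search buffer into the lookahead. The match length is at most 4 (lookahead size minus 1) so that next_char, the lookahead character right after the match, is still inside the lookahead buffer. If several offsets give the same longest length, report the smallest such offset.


Try each offset into the search buffer:
  offset=1 (pos 7, char 'e'): match length 0
  offset=2 (pos 6, char 'e'): match length 0
  offset=3 (pos 5, char 'b'): match length 0
  offset=4 (pos 4, char 'a'): match length 1
  offset=5 (pos 3, char 'b'): match length 0
  offset=6 (pos 2, char 'e'): match length 0
  offset=7 (pos 1, char 'a'): match length 2
  offset=8 (pos 0, char 'b'): match length 0
Longest match has length 2 at offset 7.
next_char = character at position 8 + 2 = 10 -> 'a'

Best match: offset=7, length=2 (matching 'ae' starting at position 1)
LZ77 triple: (7, 2, 'a')
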